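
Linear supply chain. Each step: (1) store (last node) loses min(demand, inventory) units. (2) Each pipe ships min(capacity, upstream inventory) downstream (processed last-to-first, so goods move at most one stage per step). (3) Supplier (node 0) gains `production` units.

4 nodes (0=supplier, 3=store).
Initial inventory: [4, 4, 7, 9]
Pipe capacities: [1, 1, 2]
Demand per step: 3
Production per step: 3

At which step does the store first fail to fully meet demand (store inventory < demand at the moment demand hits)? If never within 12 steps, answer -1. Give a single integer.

Step 1: demand=3,sold=3 ship[2->3]=2 ship[1->2]=1 ship[0->1]=1 prod=3 -> [6 4 6 8]
Step 2: demand=3,sold=3 ship[2->3]=2 ship[1->2]=1 ship[0->1]=1 prod=3 -> [8 4 5 7]
Step 3: demand=3,sold=3 ship[2->3]=2 ship[1->2]=1 ship[0->1]=1 prod=3 -> [10 4 4 6]
Step 4: demand=3,sold=3 ship[2->3]=2 ship[1->2]=1 ship[0->1]=1 prod=3 -> [12 4 3 5]
Step 5: demand=3,sold=3 ship[2->3]=2 ship[1->2]=1 ship[0->1]=1 prod=3 -> [14 4 2 4]
Step 6: demand=3,sold=3 ship[2->3]=2 ship[1->2]=1 ship[0->1]=1 prod=3 -> [16 4 1 3]
Step 7: demand=3,sold=3 ship[2->3]=1 ship[1->2]=1 ship[0->1]=1 prod=3 -> [18 4 1 1]
Step 8: demand=3,sold=1 ship[2->3]=1 ship[1->2]=1 ship[0->1]=1 prod=3 -> [20 4 1 1]
Step 9: demand=3,sold=1 ship[2->3]=1 ship[1->2]=1 ship[0->1]=1 prod=3 -> [22 4 1 1]
Step 10: demand=3,sold=1 ship[2->3]=1 ship[1->2]=1 ship[0->1]=1 prod=3 -> [24 4 1 1]
Step 11: demand=3,sold=1 ship[2->3]=1 ship[1->2]=1 ship[0->1]=1 prod=3 -> [26 4 1 1]
Step 12: demand=3,sold=1 ship[2->3]=1 ship[1->2]=1 ship[0->1]=1 prod=3 -> [28 4 1 1]
First stockout at step 8

8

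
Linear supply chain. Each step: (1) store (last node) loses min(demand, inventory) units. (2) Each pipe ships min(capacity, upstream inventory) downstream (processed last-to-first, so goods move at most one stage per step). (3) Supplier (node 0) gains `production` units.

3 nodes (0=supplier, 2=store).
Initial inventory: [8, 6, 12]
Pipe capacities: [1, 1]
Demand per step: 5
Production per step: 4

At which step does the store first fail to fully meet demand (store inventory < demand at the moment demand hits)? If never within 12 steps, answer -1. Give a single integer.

Step 1: demand=5,sold=5 ship[1->2]=1 ship[0->1]=1 prod=4 -> [11 6 8]
Step 2: demand=5,sold=5 ship[1->2]=1 ship[0->1]=1 prod=4 -> [14 6 4]
Step 3: demand=5,sold=4 ship[1->2]=1 ship[0->1]=1 prod=4 -> [17 6 1]
Step 4: demand=5,sold=1 ship[1->2]=1 ship[0->1]=1 prod=4 -> [20 6 1]
Step 5: demand=5,sold=1 ship[1->2]=1 ship[0->1]=1 prod=4 -> [23 6 1]
Step 6: demand=5,sold=1 ship[1->2]=1 ship[0->1]=1 prod=4 -> [26 6 1]
Step 7: demand=5,sold=1 ship[1->2]=1 ship[0->1]=1 prod=4 -> [29 6 1]
Step 8: demand=5,sold=1 ship[1->2]=1 ship[0->1]=1 prod=4 -> [32 6 1]
Step 9: demand=5,sold=1 ship[1->2]=1 ship[0->1]=1 prod=4 -> [35 6 1]
Step 10: demand=5,sold=1 ship[1->2]=1 ship[0->1]=1 prod=4 -> [38 6 1]
Step 11: demand=5,sold=1 ship[1->2]=1 ship[0->1]=1 prod=4 -> [41 6 1]
Step 12: demand=5,sold=1 ship[1->2]=1 ship[0->1]=1 prod=4 -> [44 6 1]
First stockout at step 3

3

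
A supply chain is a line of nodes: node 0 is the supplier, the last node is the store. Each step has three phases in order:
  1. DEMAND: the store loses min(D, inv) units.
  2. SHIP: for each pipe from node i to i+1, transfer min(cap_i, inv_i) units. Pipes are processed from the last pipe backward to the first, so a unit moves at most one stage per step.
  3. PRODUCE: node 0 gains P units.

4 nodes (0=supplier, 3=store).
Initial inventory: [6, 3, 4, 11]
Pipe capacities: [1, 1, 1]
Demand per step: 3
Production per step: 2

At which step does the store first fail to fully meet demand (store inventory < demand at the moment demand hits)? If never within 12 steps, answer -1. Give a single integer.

Step 1: demand=3,sold=3 ship[2->3]=1 ship[1->2]=1 ship[0->1]=1 prod=2 -> [7 3 4 9]
Step 2: demand=3,sold=3 ship[2->3]=1 ship[1->2]=1 ship[0->1]=1 prod=2 -> [8 3 4 7]
Step 3: demand=3,sold=3 ship[2->3]=1 ship[1->2]=1 ship[0->1]=1 prod=2 -> [9 3 4 5]
Step 4: demand=3,sold=3 ship[2->3]=1 ship[1->2]=1 ship[0->1]=1 prod=2 -> [10 3 4 3]
Step 5: demand=3,sold=3 ship[2->3]=1 ship[1->2]=1 ship[0->1]=1 prod=2 -> [11 3 4 1]
Step 6: demand=3,sold=1 ship[2->3]=1 ship[1->2]=1 ship[0->1]=1 prod=2 -> [12 3 4 1]
Step 7: demand=3,sold=1 ship[2->3]=1 ship[1->2]=1 ship[0->1]=1 prod=2 -> [13 3 4 1]
Step 8: demand=3,sold=1 ship[2->3]=1 ship[1->2]=1 ship[0->1]=1 prod=2 -> [14 3 4 1]
Step 9: demand=3,sold=1 ship[2->3]=1 ship[1->2]=1 ship[0->1]=1 prod=2 -> [15 3 4 1]
Step 10: demand=3,sold=1 ship[2->3]=1 ship[1->2]=1 ship[0->1]=1 prod=2 -> [16 3 4 1]
Step 11: demand=3,sold=1 ship[2->3]=1 ship[1->2]=1 ship[0->1]=1 prod=2 -> [17 3 4 1]
Step 12: demand=3,sold=1 ship[2->3]=1 ship[1->2]=1 ship[0->1]=1 prod=2 -> [18 3 4 1]
First stockout at step 6

6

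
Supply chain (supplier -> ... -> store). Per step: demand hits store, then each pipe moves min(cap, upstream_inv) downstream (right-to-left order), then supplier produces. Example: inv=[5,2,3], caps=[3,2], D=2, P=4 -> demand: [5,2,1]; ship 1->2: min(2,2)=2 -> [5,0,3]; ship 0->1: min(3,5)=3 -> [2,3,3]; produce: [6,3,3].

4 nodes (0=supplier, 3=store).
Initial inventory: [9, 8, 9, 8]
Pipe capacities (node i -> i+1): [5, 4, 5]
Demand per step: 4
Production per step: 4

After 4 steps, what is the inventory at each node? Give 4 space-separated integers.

Step 1: demand=4,sold=4 ship[2->3]=5 ship[1->2]=4 ship[0->1]=5 prod=4 -> inv=[8 9 8 9]
Step 2: demand=4,sold=4 ship[2->3]=5 ship[1->2]=4 ship[0->1]=5 prod=4 -> inv=[7 10 7 10]
Step 3: demand=4,sold=4 ship[2->3]=5 ship[1->2]=4 ship[0->1]=5 prod=4 -> inv=[6 11 6 11]
Step 4: demand=4,sold=4 ship[2->3]=5 ship[1->2]=4 ship[0->1]=5 prod=4 -> inv=[5 12 5 12]

5 12 5 12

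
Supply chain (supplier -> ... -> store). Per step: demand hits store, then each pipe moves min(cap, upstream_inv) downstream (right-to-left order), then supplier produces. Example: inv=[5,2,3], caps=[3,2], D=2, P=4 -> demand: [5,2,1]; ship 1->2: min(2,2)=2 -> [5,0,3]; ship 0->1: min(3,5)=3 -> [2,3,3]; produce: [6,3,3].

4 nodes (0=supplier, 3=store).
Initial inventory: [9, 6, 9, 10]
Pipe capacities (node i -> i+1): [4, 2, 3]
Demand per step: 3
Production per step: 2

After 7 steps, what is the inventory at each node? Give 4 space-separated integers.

Step 1: demand=3,sold=3 ship[2->3]=3 ship[1->2]=2 ship[0->1]=4 prod=2 -> inv=[7 8 8 10]
Step 2: demand=3,sold=3 ship[2->3]=3 ship[1->2]=2 ship[0->1]=4 prod=2 -> inv=[5 10 7 10]
Step 3: demand=3,sold=3 ship[2->3]=3 ship[1->2]=2 ship[0->1]=4 prod=2 -> inv=[3 12 6 10]
Step 4: demand=3,sold=3 ship[2->3]=3 ship[1->2]=2 ship[0->1]=3 prod=2 -> inv=[2 13 5 10]
Step 5: demand=3,sold=3 ship[2->3]=3 ship[1->2]=2 ship[0->1]=2 prod=2 -> inv=[2 13 4 10]
Step 6: demand=3,sold=3 ship[2->3]=3 ship[1->2]=2 ship[0->1]=2 prod=2 -> inv=[2 13 3 10]
Step 7: demand=3,sold=3 ship[2->3]=3 ship[1->2]=2 ship[0->1]=2 prod=2 -> inv=[2 13 2 10]

2 13 2 10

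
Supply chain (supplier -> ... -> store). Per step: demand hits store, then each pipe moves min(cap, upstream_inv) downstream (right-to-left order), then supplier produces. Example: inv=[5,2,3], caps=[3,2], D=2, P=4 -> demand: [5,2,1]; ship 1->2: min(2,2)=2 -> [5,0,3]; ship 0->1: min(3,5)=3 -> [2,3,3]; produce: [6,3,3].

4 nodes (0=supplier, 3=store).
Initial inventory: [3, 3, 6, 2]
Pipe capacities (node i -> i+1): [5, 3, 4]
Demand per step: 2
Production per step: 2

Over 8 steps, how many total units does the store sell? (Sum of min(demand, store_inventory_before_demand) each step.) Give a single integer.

Answer: 16

Derivation:
Step 1: sold=2 (running total=2) -> [2 3 5 4]
Step 2: sold=2 (running total=4) -> [2 2 4 6]
Step 3: sold=2 (running total=6) -> [2 2 2 8]
Step 4: sold=2 (running total=8) -> [2 2 2 8]
Step 5: sold=2 (running total=10) -> [2 2 2 8]
Step 6: sold=2 (running total=12) -> [2 2 2 8]
Step 7: sold=2 (running total=14) -> [2 2 2 8]
Step 8: sold=2 (running total=16) -> [2 2 2 8]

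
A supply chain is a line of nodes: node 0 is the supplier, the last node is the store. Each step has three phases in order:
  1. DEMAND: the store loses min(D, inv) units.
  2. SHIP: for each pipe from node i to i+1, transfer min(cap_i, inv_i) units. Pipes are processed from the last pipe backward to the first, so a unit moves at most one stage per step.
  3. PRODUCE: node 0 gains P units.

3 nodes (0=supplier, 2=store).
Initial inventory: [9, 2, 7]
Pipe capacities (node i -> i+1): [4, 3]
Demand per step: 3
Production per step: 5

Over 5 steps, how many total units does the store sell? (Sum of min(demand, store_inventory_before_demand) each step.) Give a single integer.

Step 1: sold=3 (running total=3) -> [10 4 6]
Step 2: sold=3 (running total=6) -> [11 5 6]
Step 3: sold=3 (running total=9) -> [12 6 6]
Step 4: sold=3 (running total=12) -> [13 7 6]
Step 5: sold=3 (running total=15) -> [14 8 6]

Answer: 15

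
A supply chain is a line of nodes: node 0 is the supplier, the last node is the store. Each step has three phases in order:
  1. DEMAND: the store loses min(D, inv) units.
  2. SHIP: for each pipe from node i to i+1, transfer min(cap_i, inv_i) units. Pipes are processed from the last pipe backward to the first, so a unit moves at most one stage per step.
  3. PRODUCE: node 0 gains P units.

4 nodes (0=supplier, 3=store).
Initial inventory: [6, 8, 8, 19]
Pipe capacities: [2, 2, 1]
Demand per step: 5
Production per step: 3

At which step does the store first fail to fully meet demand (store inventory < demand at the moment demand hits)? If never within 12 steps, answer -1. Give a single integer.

Step 1: demand=5,sold=5 ship[2->3]=1 ship[1->2]=2 ship[0->1]=2 prod=3 -> [7 8 9 15]
Step 2: demand=5,sold=5 ship[2->3]=1 ship[1->2]=2 ship[0->1]=2 prod=3 -> [8 8 10 11]
Step 3: demand=5,sold=5 ship[2->3]=1 ship[1->2]=2 ship[0->1]=2 prod=3 -> [9 8 11 7]
Step 4: demand=5,sold=5 ship[2->3]=1 ship[1->2]=2 ship[0->1]=2 prod=3 -> [10 8 12 3]
Step 5: demand=5,sold=3 ship[2->3]=1 ship[1->2]=2 ship[0->1]=2 prod=3 -> [11 8 13 1]
Step 6: demand=5,sold=1 ship[2->3]=1 ship[1->2]=2 ship[0->1]=2 prod=3 -> [12 8 14 1]
Step 7: demand=5,sold=1 ship[2->3]=1 ship[1->2]=2 ship[0->1]=2 prod=3 -> [13 8 15 1]
Step 8: demand=5,sold=1 ship[2->3]=1 ship[1->2]=2 ship[0->1]=2 prod=3 -> [14 8 16 1]
Step 9: demand=5,sold=1 ship[2->3]=1 ship[1->2]=2 ship[0->1]=2 prod=3 -> [15 8 17 1]
Step 10: demand=5,sold=1 ship[2->3]=1 ship[1->2]=2 ship[0->1]=2 prod=3 -> [16 8 18 1]
Step 11: demand=5,sold=1 ship[2->3]=1 ship[1->2]=2 ship[0->1]=2 prod=3 -> [17 8 19 1]
Step 12: demand=5,sold=1 ship[2->3]=1 ship[1->2]=2 ship[0->1]=2 prod=3 -> [18 8 20 1]
First stockout at step 5

5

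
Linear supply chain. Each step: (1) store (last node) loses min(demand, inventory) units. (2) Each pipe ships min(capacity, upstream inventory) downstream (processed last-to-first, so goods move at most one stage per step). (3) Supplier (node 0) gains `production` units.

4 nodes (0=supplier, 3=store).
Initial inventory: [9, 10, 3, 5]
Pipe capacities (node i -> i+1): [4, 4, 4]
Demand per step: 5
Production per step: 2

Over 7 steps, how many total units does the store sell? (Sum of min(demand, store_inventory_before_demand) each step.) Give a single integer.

Answer: 28

Derivation:
Step 1: sold=5 (running total=5) -> [7 10 4 3]
Step 2: sold=3 (running total=8) -> [5 10 4 4]
Step 3: sold=4 (running total=12) -> [3 10 4 4]
Step 4: sold=4 (running total=16) -> [2 9 4 4]
Step 5: sold=4 (running total=20) -> [2 7 4 4]
Step 6: sold=4 (running total=24) -> [2 5 4 4]
Step 7: sold=4 (running total=28) -> [2 3 4 4]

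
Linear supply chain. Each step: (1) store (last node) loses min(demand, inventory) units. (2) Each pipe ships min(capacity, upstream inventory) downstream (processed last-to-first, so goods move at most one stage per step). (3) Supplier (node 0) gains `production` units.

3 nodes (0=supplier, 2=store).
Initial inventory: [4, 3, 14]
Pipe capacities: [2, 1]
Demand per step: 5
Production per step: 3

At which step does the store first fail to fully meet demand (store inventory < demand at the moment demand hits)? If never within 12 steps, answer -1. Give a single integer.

Step 1: demand=5,sold=5 ship[1->2]=1 ship[0->1]=2 prod=3 -> [5 4 10]
Step 2: demand=5,sold=5 ship[1->2]=1 ship[0->1]=2 prod=3 -> [6 5 6]
Step 3: demand=5,sold=5 ship[1->2]=1 ship[0->1]=2 prod=3 -> [7 6 2]
Step 4: demand=5,sold=2 ship[1->2]=1 ship[0->1]=2 prod=3 -> [8 7 1]
Step 5: demand=5,sold=1 ship[1->2]=1 ship[0->1]=2 prod=3 -> [9 8 1]
Step 6: demand=5,sold=1 ship[1->2]=1 ship[0->1]=2 prod=3 -> [10 9 1]
Step 7: demand=5,sold=1 ship[1->2]=1 ship[0->1]=2 prod=3 -> [11 10 1]
Step 8: demand=5,sold=1 ship[1->2]=1 ship[0->1]=2 prod=3 -> [12 11 1]
Step 9: demand=5,sold=1 ship[1->2]=1 ship[0->1]=2 prod=3 -> [13 12 1]
Step 10: demand=5,sold=1 ship[1->2]=1 ship[0->1]=2 prod=3 -> [14 13 1]
Step 11: demand=5,sold=1 ship[1->2]=1 ship[0->1]=2 prod=3 -> [15 14 1]
Step 12: demand=5,sold=1 ship[1->2]=1 ship[0->1]=2 prod=3 -> [16 15 1]
First stockout at step 4

4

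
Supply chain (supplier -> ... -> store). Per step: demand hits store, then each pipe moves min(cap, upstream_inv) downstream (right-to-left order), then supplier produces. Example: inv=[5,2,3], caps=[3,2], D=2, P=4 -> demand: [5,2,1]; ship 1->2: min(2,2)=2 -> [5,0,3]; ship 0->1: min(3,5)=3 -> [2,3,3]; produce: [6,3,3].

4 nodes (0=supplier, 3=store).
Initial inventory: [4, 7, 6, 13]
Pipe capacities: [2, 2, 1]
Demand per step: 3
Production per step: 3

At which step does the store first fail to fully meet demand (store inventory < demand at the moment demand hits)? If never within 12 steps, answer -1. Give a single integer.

Step 1: demand=3,sold=3 ship[2->3]=1 ship[1->2]=2 ship[0->1]=2 prod=3 -> [5 7 7 11]
Step 2: demand=3,sold=3 ship[2->3]=1 ship[1->2]=2 ship[0->1]=2 prod=3 -> [6 7 8 9]
Step 3: demand=3,sold=3 ship[2->3]=1 ship[1->2]=2 ship[0->1]=2 prod=3 -> [7 7 9 7]
Step 4: demand=3,sold=3 ship[2->3]=1 ship[1->2]=2 ship[0->1]=2 prod=3 -> [8 7 10 5]
Step 5: demand=3,sold=3 ship[2->3]=1 ship[1->2]=2 ship[0->1]=2 prod=3 -> [9 7 11 3]
Step 6: demand=3,sold=3 ship[2->3]=1 ship[1->2]=2 ship[0->1]=2 prod=3 -> [10 7 12 1]
Step 7: demand=3,sold=1 ship[2->3]=1 ship[1->2]=2 ship[0->1]=2 prod=3 -> [11 7 13 1]
Step 8: demand=3,sold=1 ship[2->3]=1 ship[1->2]=2 ship[0->1]=2 prod=3 -> [12 7 14 1]
Step 9: demand=3,sold=1 ship[2->3]=1 ship[1->2]=2 ship[0->1]=2 prod=3 -> [13 7 15 1]
Step 10: demand=3,sold=1 ship[2->3]=1 ship[1->2]=2 ship[0->1]=2 prod=3 -> [14 7 16 1]
Step 11: demand=3,sold=1 ship[2->3]=1 ship[1->2]=2 ship[0->1]=2 prod=3 -> [15 7 17 1]
Step 12: demand=3,sold=1 ship[2->3]=1 ship[1->2]=2 ship[0->1]=2 prod=3 -> [16 7 18 1]
First stockout at step 7

7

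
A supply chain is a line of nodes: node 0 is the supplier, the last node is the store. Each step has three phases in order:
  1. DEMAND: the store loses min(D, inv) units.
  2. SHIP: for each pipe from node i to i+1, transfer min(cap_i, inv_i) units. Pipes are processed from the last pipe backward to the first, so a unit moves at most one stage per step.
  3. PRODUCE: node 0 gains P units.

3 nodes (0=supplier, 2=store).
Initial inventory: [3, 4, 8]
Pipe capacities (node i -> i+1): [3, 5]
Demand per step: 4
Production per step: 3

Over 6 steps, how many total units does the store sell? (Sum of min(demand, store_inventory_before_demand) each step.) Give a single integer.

Answer: 24

Derivation:
Step 1: sold=4 (running total=4) -> [3 3 8]
Step 2: sold=4 (running total=8) -> [3 3 7]
Step 3: sold=4 (running total=12) -> [3 3 6]
Step 4: sold=4 (running total=16) -> [3 3 5]
Step 5: sold=4 (running total=20) -> [3 3 4]
Step 6: sold=4 (running total=24) -> [3 3 3]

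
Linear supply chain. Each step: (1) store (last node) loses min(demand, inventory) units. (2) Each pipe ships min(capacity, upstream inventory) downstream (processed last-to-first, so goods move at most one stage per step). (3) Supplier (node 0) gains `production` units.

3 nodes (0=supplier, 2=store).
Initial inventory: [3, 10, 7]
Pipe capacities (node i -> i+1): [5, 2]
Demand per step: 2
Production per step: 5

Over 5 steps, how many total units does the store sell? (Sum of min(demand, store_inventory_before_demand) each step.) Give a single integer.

Answer: 10

Derivation:
Step 1: sold=2 (running total=2) -> [5 11 7]
Step 2: sold=2 (running total=4) -> [5 14 7]
Step 3: sold=2 (running total=6) -> [5 17 7]
Step 4: sold=2 (running total=8) -> [5 20 7]
Step 5: sold=2 (running total=10) -> [5 23 7]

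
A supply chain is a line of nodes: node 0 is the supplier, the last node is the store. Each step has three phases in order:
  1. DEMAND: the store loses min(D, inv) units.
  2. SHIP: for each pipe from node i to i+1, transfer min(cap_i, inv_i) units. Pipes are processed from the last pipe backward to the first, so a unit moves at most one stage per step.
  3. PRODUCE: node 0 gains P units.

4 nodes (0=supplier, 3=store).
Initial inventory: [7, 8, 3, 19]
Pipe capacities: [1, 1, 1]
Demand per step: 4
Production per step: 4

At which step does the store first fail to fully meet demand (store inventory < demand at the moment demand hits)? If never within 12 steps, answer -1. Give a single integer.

Step 1: demand=4,sold=4 ship[2->3]=1 ship[1->2]=1 ship[0->1]=1 prod=4 -> [10 8 3 16]
Step 2: demand=4,sold=4 ship[2->3]=1 ship[1->2]=1 ship[0->1]=1 prod=4 -> [13 8 3 13]
Step 3: demand=4,sold=4 ship[2->3]=1 ship[1->2]=1 ship[0->1]=1 prod=4 -> [16 8 3 10]
Step 4: demand=4,sold=4 ship[2->3]=1 ship[1->2]=1 ship[0->1]=1 prod=4 -> [19 8 3 7]
Step 5: demand=4,sold=4 ship[2->3]=1 ship[1->2]=1 ship[0->1]=1 prod=4 -> [22 8 3 4]
Step 6: demand=4,sold=4 ship[2->3]=1 ship[1->2]=1 ship[0->1]=1 prod=4 -> [25 8 3 1]
Step 7: demand=4,sold=1 ship[2->3]=1 ship[1->2]=1 ship[0->1]=1 prod=4 -> [28 8 3 1]
Step 8: demand=4,sold=1 ship[2->3]=1 ship[1->2]=1 ship[0->1]=1 prod=4 -> [31 8 3 1]
Step 9: demand=4,sold=1 ship[2->3]=1 ship[1->2]=1 ship[0->1]=1 prod=4 -> [34 8 3 1]
Step 10: demand=4,sold=1 ship[2->3]=1 ship[1->2]=1 ship[0->1]=1 prod=4 -> [37 8 3 1]
Step 11: demand=4,sold=1 ship[2->3]=1 ship[1->2]=1 ship[0->1]=1 prod=4 -> [40 8 3 1]
Step 12: demand=4,sold=1 ship[2->3]=1 ship[1->2]=1 ship[0->1]=1 prod=4 -> [43 8 3 1]
First stockout at step 7

7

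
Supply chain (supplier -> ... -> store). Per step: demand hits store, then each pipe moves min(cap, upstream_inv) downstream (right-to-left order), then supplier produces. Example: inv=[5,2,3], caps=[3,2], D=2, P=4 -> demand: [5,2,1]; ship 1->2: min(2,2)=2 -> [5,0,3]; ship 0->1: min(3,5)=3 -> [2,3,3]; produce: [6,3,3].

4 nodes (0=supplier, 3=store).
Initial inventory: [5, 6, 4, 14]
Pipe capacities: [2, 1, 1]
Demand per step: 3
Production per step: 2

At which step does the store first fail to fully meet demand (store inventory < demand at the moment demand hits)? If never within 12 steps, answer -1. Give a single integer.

Step 1: demand=3,sold=3 ship[2->3]=1 ship[1->2]=1 ship[0->1]=2 prod=2 -> [5 7 4 12]
Step 2: demand=3,sold=3 ship[2->3]=1 ship[1->2]=1 ship[0->1]=2 prod=2 -> [5 8 4 10]
Step 3: demand=3,sold=3 ship[2->3]=1 ship[1->2]=1 ship[0->1]=2 prod=2 -> [5 9 4 8]
Step 4: demand=3,sold=3 ship[2->3]=1 ship[1->2]=1 ship[0->1]=2 prod=2 -> [5 10 4 6]
Step 5: demand=3,sold=3 ship[2->3]=1 ship[1->2]=1 ship[0->1]=2 prod=2 -> [5 11 4 4]
Step 6: demand=3,sold=3 ship[2->3]=1 ship[1->2]=1 ship[0->1]=2 prod=2 -> [5 12 4 2]
Step 7: demand=3,sold=2 ship[2->3]=1 ship[1->2]=1 ship[0->1]=2 prod=2 -> [5 13 4 1]
Step 8: demand=3,sold=1 ship[2->3]=1 ship[1->2]=1 ship[0->1]=2 prod=2 -> [5 14 4 1]
Step 9: demand=3,sold=1 ship[2->3]=1 ship[1->2]=1 ship[0->1]=2 prod=2 -> [5 15 4 1]
Step 10: demand=3,sold=1 ship[2->3]=1 ship[1->2]=1 ship[0->1]=2 prod=2 -> [5 16 4 1]
Step 11: demand=3,sold=1 ship[2->3]=1 ship[1->2]=1 ship[0->1]=2 prod=2 -> [5 17 4 1]
Step 12: demand=3,sold=1 ship[2->3]=1 ship[1->2]=1 ship[0->1]=2 prod=2 -> [5 18 4 1]
First stockout at step 7

7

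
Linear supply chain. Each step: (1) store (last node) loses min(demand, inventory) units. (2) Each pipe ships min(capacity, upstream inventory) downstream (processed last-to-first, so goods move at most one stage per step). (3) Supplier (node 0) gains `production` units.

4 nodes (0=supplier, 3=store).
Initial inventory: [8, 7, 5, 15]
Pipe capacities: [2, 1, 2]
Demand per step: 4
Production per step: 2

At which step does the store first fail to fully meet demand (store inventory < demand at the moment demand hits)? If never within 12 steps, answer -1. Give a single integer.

Step 1: demand=4,sold=4 ship[2->3]=2 ship[1->2]=1 ship[0->1]=2 prod=2 -> [8 8 4 13]
Step 2: demand=4,sold=4 ship[2->3]=2 ship[1->2]=1 ship[0->1]=2 prod=2 -> [8 9 3 11]
Step 3: demand=4,sold=4 ship[2->3]=2 ship[1->2]=1 ship[0->1]=2 prod=2 -> [8 10 2 9]
Step 4: demand=4,sold=4 ship[2->3]=2 ship[1->2]=1 ship[0->1]=2 prod=2 -> [8 11 1 7]
Step 5: demand=4,sold=4 ship[2->3]=1 ship[1->2]=1 ship[0->1]=2 prod=2 -> [8 12 1 4]
Step 6: demand=4,sold=4 ship[2->3]=1 ship[1->2]=1 ship[0->1]=2 prod=2 -> [8 13 1 1]
Step 7: demand=4,sold=1 ship[2->3]=1 ship[1->2]=1 ship[0->1]=2 prod=2 -> [8 14 1 1]
Step 8: demand=4,sold=1 ship[2->3]=1 ship[1->2]=1 ship[0->1]=2 prod=2 -> [8 15 1 1]
Step 9: demand=4,sold=1 ship[2->3]=1 ship[1->2]=1 ship[0->1]=2 prod=2 -> [8 16 1 1]
Step 10: demand=4,sold=1 ship[2->3]=1 ship[1->2]=1 ship[0->1]=2 prod=2 -> [8 17 1 1]
Step 11: demand=4,sold=1 ship[2->3]=1 ship[1->2]=1 ship[0->1]=2 prod=2 -> [8 18 1 1]
Step 12: demand=4,sold=1 ship[2->3]=1 ship[1->2]=1 ship[0->1]=2 prod=2 -> [8 19 1 1]
First stockout at step 7

7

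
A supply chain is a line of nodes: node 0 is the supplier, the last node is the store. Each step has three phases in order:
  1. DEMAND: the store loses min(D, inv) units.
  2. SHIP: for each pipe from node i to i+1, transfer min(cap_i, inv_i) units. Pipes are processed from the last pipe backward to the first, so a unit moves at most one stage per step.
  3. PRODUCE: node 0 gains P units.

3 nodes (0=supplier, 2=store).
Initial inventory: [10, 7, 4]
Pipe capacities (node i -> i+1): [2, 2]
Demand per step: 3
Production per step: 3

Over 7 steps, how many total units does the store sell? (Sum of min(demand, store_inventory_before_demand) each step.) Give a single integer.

Step 1: sold=3 (running total=3) -> [11 7 3]
Step 2: sold=3 (running total=6) -> [12 7 2]
Step 3: sold=2 (running total=8) -> [13 7 2]
Step 4: sold=2 (running total=10) -> [14 7 2]
Step 5: sold=2 (running total=12) -> [15 7 2]
Step 6: sold=2 (running total=14) -> [16 7 2]
Step 7: sold=2 (running total=16) -> [17 7 2]

Answer: 16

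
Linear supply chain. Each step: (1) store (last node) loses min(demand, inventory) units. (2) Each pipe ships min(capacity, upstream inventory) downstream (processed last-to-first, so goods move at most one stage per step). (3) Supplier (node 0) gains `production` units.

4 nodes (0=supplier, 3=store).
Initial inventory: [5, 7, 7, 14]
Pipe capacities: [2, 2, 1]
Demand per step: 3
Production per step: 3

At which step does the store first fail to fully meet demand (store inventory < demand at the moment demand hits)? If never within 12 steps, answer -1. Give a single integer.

Step 1: demand=3,sold=3 ship[2->3]=1 ship[1->2]=2 ship[0->1]=2 prod=3 -> [6 7 8 12]
Step 2: demand=3,sold=3 ship[2->3]=1 ship[1->2]=2 ship[0->1]=2 prod=3 -> [7 7 9 10]
Step 3: demand=3,sold=3 ship[2->3]=1 ship[1->2]=2 ship[0->1]=2 prod=3 -> [8 7 10 8]
Step 4: demand=3,sold=3 ship[2->3]=1 ship[1->2]=2 ship[0->1]=2 prod=3 -> [9 7 11 6]
Step 5: demand=3,sold=3 ship[2->3]=1 ship[1->2]=2 ship[0->1]=2 prod=3 -> [10 7 12 4]
Step 6: demand=3,sold=3 ship[2->3]=1 ship[1->2]=2 ship[0->1]=2 prod=3 -> [11 7 13 2]
Step 7: demand=3,sold=2 ship[2->3]=1 ship[1->2]=2 ship[0->1]=2 prod=3 -> [12 7 14 1]
Step 8: demand=3,sold=1 ship[2->3]=1 ship[1->2]=2 ship[0->1]=2 prod=3 -> [13 7 15 1]
Step 9: demand=3,sold=1 ship[2->3]=1 ship[1->2]=2 ship[0->1]=2 prod=3 -> [14 7 16 1]
Step 10: demand=3,sold=1 ship[2->3]=1 ship[1->2]=2 ship[0->1]=2 prod=3 -> [15 7 17 1]
Step 11: demand=3,sold=1 ship[2->3]=1 ship[1->2]=2 ship[0->1]=2 prod=3 -> [16 7 18 1]
Step 12: demand=3,sold=1 ship[2->3]=1 ship[1->2]=2 ship[0->1]=2 prod=3 -> [17 7 19 1]
First stockout at step 7

7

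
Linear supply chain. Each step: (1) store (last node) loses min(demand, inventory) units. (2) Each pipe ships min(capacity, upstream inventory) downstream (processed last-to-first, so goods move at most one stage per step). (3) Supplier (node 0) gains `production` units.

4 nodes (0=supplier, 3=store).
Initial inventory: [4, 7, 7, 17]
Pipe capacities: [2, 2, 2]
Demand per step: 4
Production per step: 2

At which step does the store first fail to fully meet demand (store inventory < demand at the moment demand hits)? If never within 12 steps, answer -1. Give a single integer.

Step 1: demand=4,sold=4 ship[2->3]=2 ship[1->2]=2 ship[0->1]=2 prod=2 -> [4 7 7 15]
Step 2: demand=4,sold=4 ship[2->3]=2 ship[1->2]=2 ship[0->1]=2 prod=2 -> [4 7 7 13]
Step 3: demand=4,sold=4 ship[2->3]=2 ship[1->2]=2 ship[0->1]=2 prod=2 -> [4 7 7 11]
Step 4: demand=4,sold=4 ship[2->3]=2 ship[1->2]=2 ship[0->1]=2 prod=2 -> [4 7 7 9]
Step 5: demand=4,sold=4 ship[2->3]=2 ship[1->2]=2 ship[0->1]=2 prod=2 -> [4 7 7 7]
Step 6: demand=4,sold=4 ship[2->3]=2 ship[1->2]=2 ship[0->1]=2 prod=2 -> [4 7 7 5]
Step 7: demand=4,sold=4 ship[2->3]=2 ship[1->2]=2 ship[0->1]=2 prod=2 -> [4 7 7 3]
Step 8: demand=4,sold=3 ship[2->3]=2 ship[1->2]=2 ship[0->1]=2 prod=2 -> [4 7 7 2]
Step 9: demand=4,sold=2 ship[2->3]=2 ship[1->2]=2 ship[0->1]=2 prod=2 -> [4 7 7 2]
Step 10: demand=4,sold=2 ship[2->3]=2 ship[1->2]=2 ship[0->1]=2 prod=2 -> [4 7 7 2]
Step 11: demand=4,sold=2 ship[2->3]=2 ship[1->2]=2 ship[0->1]=2 prod=2 -> [4 7 7 2]
Step 12: demand=4,sold=2 ship[2->3]=2 ship[1->2]=2 ship[0->1]=2 prod=2 -> [4 7 7 2]
First stockout at step 8

8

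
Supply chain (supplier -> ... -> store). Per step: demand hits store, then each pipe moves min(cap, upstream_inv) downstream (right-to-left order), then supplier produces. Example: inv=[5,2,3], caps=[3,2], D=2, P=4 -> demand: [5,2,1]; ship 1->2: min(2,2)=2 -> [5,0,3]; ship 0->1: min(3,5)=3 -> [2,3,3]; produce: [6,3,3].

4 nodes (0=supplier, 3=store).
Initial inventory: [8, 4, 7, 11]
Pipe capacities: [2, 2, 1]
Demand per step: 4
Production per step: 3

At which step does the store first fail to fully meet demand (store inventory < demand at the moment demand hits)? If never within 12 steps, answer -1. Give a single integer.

Step 1: demand=4,sold=4 ship[2->3]=1 ship[1->2]=2 ship[0->1]=2 prod=3 -> [9 4 8 8]
Step 2: demand=4,sold=4 ship[2->3]=1 ship[1->2]=2 ship[0->1]=2 prod=3 -> [10 4 9 5]
Step 3: demand=4,sold=4 ship[2->3]=1 ship[1->2]=2 ship[0->1]=2 prod=3 -> [11 4 10 2]
Step 4: demand=4,sold=2 ship[2->3]=1 ship[1->2]=2 ship[0->1]=2 prod=3 -> [12 4 11 1]
Step 5: demand=4,sold=1 ship[2->3]=1 ship[1->2]=2 ship[0->1]=2 prod=3 -> [13 4 12 1]
Step 6: demand=4,sold=1 ship[2->3]=1 ship[1->2]=2 ship[0->1]=2 prod=3 -> [14 4 13 1]
Step 7: demand=4,sold=1 ship[2->3]=1 ship[1->2]=2 ship[0->1]=2 prod=3 -> [15 4 14 1]
Step 8: demand=4,sold=1 ship[2->3]=1 ship[1->2]=2 ship[0->1]=2 prod=3 -> [16 4 15 1]
Step 9: demand=4,sold=1 ship[2->3]=1 ship[1->2]=2 ship[0->1]=2 prod=3 -> [17 4 16 1]
Step 10: demand=4,sold=1 ship[2->3]=1 ship[1->2]=2 ship[0->1]=2 prod=3 -> [18 4 17 1]
Step 11: demand=4,sold=1 ship[2->3]=1 ship[1->2]=2 ship[0->1]=2 prod=3 -> [19 4 18 1]
Step 12: demand=4,sold=1 ship[2->3]=1 ship[1->2]=2 ship[0->1]=2 prod=3 -> [20 4 19 1]
First stockout at step 4

4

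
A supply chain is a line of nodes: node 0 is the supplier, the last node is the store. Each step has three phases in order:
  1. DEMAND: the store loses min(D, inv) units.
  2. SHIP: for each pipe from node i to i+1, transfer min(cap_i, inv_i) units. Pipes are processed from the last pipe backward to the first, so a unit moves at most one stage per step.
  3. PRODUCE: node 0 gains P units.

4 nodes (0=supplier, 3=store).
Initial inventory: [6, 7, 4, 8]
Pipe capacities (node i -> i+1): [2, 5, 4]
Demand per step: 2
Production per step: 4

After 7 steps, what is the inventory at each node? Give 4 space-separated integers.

Step 1: demand=2,sold=2 ship[2->3]=4 ship[1->2]=5 ship[0->1]=2 prod=4 -> inv=[8 4 5 10]
Step 2: demand=2,sold=2 ship[2->3]=4 ship[1->2]=4 ship[0->1]=2 prod=4 -> inv=[10 2 5 12]
Step 3: demand=2,sold=2 ship[2->3]=4 ship[1->2]=2 ship[0->1]=2 prod=4 -> inv=[12 2 3 14]
Step 4: demand=2,sold=2 ship[2->3]=3 ship[1->2]=2 ship[0->1]=2 prod=4 -> inv=[14 2 2 15]
Step 5: demand=2,sold=2 ship[2->3]=2 ship[1->2]=2 ship[0->1]=2 prod=4 -> inv=[16 2 2 15]
Step 6: demand=2,sold=2 ship[2->3]=2 ship[1->2]=2 ship[0->1]=2 prod=4 -> inv=[18 2 2 15]
Step 7: demand=2,sold=2 ship[2->3]=2 ship[1->2]=2 ship[0->1]=2 prod=4 -> inv=[20 2 2 15]

20 2 2 15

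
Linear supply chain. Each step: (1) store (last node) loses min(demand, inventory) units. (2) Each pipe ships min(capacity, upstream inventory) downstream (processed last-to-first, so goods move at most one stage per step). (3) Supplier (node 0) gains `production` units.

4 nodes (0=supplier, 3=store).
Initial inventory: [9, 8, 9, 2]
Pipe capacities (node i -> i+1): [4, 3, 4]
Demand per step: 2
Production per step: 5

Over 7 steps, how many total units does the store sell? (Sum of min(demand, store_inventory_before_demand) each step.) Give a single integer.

Answer: 14

Derivation:
Step 1: sold=2 (running total=2) -> [10 9 8 4]
Step 2: sold=2 (running total=4) -> [11 10 7 6]
Step 3: sold=2 (running total=6) -> [12 11 6 8]
Step 4: sold=2 (running total=8) -> [13 12 5 10]
Step 5: sold=2 (running total=10) -> [14 13 4 12]
Step 6: sold=2 (running total=12) -> [15 14 3 14]
Step 7: sold=2 (running total=14) -> [16 15 3 15]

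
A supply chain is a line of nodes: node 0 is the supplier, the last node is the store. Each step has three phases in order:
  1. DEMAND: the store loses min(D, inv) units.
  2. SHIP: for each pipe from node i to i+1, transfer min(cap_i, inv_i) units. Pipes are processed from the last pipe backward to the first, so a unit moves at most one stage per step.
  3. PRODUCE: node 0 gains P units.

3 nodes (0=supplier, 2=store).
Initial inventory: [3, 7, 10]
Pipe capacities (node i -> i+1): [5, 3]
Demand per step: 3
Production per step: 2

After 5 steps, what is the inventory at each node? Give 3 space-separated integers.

Step 1: demand=3,sold=3 ship[1->2]=3 ship[0->1]=3 prod=2 -> inv=[2 7 10]
Step 2: demand=3,sold=3 ship[1->2]=3 ship[0->1]=2 prod=2 -> inv=[2 6 10]
Step 3: demand=3,sold=3 ship[1->2]=3 ship[0->1]=2 prod=2 -> inv=[2 5 10]
Step 4: demand=3,sold=3 ship[1->2]=3 ship[0->1]=2 prod=2 -> inv=[2 4 10]
Step 5: demand=3,sold=3 ship[1->2]=3 ship[0->1]=2 prod=2 -> inv=[2 3 10]

2 3 10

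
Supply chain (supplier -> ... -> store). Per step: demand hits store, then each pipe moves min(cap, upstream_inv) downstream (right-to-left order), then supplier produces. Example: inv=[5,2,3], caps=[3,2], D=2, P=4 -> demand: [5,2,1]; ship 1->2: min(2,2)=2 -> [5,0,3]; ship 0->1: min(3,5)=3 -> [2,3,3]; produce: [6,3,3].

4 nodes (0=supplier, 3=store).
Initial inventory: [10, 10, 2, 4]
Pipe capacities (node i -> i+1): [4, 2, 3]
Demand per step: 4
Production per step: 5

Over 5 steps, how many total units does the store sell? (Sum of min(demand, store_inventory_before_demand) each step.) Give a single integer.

Step 1: sold=4 (running total=4) -> [11 12 2 2]
Step 2: sold=2 (running total=6) -> [12 14 2 2]
Step 3: sold=2 (running total=8) -> [13 16 2 2]
Step 4: sold=2 (running total=10) -> [14 18 2 2]
Step 5: sold=2 (running total=12) -> [15 20 2 2]

Answer: 12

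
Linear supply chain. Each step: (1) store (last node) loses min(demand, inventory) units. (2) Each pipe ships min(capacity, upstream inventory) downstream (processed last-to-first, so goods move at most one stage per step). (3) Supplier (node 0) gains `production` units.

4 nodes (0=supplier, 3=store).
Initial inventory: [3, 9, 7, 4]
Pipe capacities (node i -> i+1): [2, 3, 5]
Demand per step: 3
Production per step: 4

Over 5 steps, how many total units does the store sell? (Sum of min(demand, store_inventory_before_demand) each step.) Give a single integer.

Step 1: sold=3 (running total=3) -> [5 8 5 6]
Step 2: sold=3 (running total=6) -> [7 7 3 8]
Step 3: sold=3 (running total=9) -> [9 6 3 8]
Step 4: sold=3 (running total=12) -> [11 5 3 8]
Step 5: sold=3 (running total=15) -> [13 4 3 8]

Answer: 15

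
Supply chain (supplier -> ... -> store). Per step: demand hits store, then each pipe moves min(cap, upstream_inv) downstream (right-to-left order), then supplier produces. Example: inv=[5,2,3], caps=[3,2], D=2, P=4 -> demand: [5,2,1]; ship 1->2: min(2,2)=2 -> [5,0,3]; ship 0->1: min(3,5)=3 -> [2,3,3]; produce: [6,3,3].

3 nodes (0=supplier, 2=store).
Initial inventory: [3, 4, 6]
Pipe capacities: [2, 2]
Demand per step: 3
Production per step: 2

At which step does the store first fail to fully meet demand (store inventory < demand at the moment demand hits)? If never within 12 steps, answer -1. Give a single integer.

Step 1: demand=3,sold=3 ship[1->2]=2 ship[0->1]=2 prod=2 -> [3 4 5]
Step 2: demand=3,sold=3 ship[1->2]=2 ship[0->1]=2 prod=2 -> [3 4 4]
Step 3: demand=3,sold=3 ship[1->2]=2 ship[0->1]=2 prod=2 -> [3 4 3]
Step 4: demand=3,sold=3 ship[1->2]=2 ship[0->1]=2 prod=2 -> [3 4 2]
Step 5: demand=3,sold=2 ship[1->2]=2 ship[0->1]=2 prod=2 -> [3 4 2]
Step 6: demand=3,sold=2 ship[1->2]=2 ship[0->1]=2 prod=2 -> [3 4 2]
Step 7: demand=3,sold=2 ship[1->2]=2 ship[0->1]=2 prod=2 -> [3 4 2]
Step 8: demand=3,sold=2 ship[1->2]=2 ship[0->1]=2 prod=2 -> [3 4 2]
Step 9: demand=3,sold=2 ship[1->2]=2 ship[0->1]=2 prod=2 -> [3 4 2]
Step 10: demand=3,sold=2 ship[1->2]=2 ship[0->1]=2 prod=2 -> [3 4 2]
Step 11: demand=3,sold=2 ship[1->2]=2 ship[0->1]=2 prod=2 -> [3 4 2]
Step 12: demand=3,sold=2 ship[1->2]=2 ship[0->1]=2 prod=2 -> [3 4 2]
First stockout at step 5

5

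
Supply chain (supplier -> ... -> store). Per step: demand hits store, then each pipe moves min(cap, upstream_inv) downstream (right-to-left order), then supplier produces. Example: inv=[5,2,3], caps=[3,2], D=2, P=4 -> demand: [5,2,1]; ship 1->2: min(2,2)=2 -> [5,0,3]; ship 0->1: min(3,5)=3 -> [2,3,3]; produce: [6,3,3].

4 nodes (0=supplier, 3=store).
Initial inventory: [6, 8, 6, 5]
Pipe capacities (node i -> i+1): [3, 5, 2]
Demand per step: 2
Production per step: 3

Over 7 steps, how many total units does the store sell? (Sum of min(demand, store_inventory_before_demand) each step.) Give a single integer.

Step 1: sold=2 (running total=2) -> [6 6 9 5]
Step 2: sold=2 (running total=4) -> [6 4 12 5]
Step 3: sold=2 (running total=6) -> [6 3 14 5]
Step 4: sold=2 (running total=8) -> [6 3 15 5]
Step 5: sold=2 (running total=10) -> [6 3 16 5]
Step 6: sold=2 (running total=12) -> [6 3 17 5]
Step 7: sold=2 (running total=14) -> [6 3 18 5]

Answer: 14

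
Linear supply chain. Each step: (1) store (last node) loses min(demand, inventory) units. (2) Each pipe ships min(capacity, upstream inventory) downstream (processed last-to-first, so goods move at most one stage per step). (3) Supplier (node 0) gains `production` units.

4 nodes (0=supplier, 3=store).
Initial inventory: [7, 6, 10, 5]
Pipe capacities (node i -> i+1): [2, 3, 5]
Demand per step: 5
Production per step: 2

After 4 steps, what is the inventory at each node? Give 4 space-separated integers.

Step 1: demand=5,sold=5 ship[2->3]=5 ship[1->2]=3 ship[0->1]=2 prod=2 -> inv=[7 5 8 5]
Step 2: demand=5,sold=5 ship[2->3]=5 ship[1->2]=3 ship[0->1]=2 prod=2 -> inv=[7 4 6 5]
Step 3: demand=5,sold=5 ship[2->3]=5 ship[1->2]=3 ship[0->1]=2 prod=2 -> inv=[7 3 4 5]
Step 4: demand=5,sold=5 ship[2->3]=4 ship[1->2]=3 ship[0->1]=2 prod=2 -> inv=[7 2 3 4]

7 2 3 4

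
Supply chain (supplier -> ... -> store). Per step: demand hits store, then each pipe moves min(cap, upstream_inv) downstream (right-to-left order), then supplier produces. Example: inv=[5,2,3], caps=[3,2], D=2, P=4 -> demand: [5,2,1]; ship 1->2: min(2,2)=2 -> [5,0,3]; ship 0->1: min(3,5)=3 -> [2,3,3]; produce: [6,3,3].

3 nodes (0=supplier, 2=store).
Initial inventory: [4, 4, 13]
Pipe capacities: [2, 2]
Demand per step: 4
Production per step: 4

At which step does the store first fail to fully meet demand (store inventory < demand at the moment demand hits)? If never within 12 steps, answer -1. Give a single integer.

Step 1: demand=4,sold=4 ship[1->2]=2 ship[0->1]=2 prod=4 -> [6 4 11]
Step 2: demand=4,sold=4 ship[1->2]=2 ship[0->1]=2 prod=4 -> [8 4 9]
Step 3: demand=4,sold=4 ship[1->2]=2 ship[0->1]=2 prod=4 -> [10 4 7]
Step 4: demand=4,sold=4 ship[1->2]=2 ship[0->1]=2 prod=4 -> [12 4 5]
Step 5: demand=4,sold=4 ship[1->2]=2 ship[0->1]=2 prod=4 -> [14 4 3]
Step 6: demand=4,sold=3 ship[1->2]=2 ship[0->1]=2 prod=4 -> [16 4 2]
Step 7: demand=4,sold=2 ship[1->2]=2 ship[0->1]=2 prod=4 -> [18 4 2]
Step 8: demand=4,sold=2 ship[1->2]=2 ship[0->1]=2 prod=4 -> [20 4 2]
Step 9: demand=4,sold=2 ship[1->2]=2 ship[0->1]=2 prod=4 -> [22 4 2]
Step 10: demand=4,sold=2 ship[1->2]=2 ship[0->1]=2 prod=4 -> [24 4 2]
Step 11: demand=4,sold=2 ship[1->2]=2 ship[0->1]=2 prod=4 -> [26 4 2]
Step 12: demand=4,sold=2 ship[1->2]=2 ship[0->1]=2 prod=4 -> [28 4 2]
First stockout at step 6

6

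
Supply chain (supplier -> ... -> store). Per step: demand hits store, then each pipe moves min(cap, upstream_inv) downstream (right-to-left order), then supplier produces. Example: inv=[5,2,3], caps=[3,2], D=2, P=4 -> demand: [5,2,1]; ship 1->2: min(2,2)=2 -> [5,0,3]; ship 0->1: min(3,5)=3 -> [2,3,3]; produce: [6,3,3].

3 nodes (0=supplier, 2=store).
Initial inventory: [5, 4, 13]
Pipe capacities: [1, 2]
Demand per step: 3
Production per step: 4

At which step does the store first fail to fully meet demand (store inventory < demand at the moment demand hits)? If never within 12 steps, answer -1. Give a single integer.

Step 1: demand=3,sold=3 ship[1->2]=2 ship[0->1]=1 prod=4 -> [8 3 12]
Step 2: demand=3,sold=3 ship[1->2]=2 ship[0->1]=1 prod=4 -> [11 2 11]
Step 3: demand=3,sold=3 ship[1->2]=2 ship[0->1]=1 prod=4 -> [14 1 10]
Step 4: demand=3,sold=3 ship[1->2]=1 ship[0->1]=1 prod=4 -> [17 1 8]
Step 5: demand=3,sold=3 ship[1->2]=1 ship[0->1]=1 prod=4 -> [20 1 6]
Step 6: demand=3,sold=3 ship[1->2]=1 ship[0->1]=1 prod=4 -> [23 1 4]
Step 7: demand=3,sold=3 ship[1->2]=1 ship[0->1]=1 prod=4 -> [26 1 2]
Step 8: demand=3,sold=2 ship[1->2]=1 ship[0->1]=1 prod=4 -> [29 1 1]
Step 9: demand=3,sold=1 ship[1->2]=1 ship[0->1]=1 prod=4 -> [32 1 1]
Step 10: demand=3,sold=1 ship[1->2]=1 ship[0->1]=1 prod=4 -> [35 1 1]
Step 11: demand=3,sold=1 ship[1->2]=1 ship[0->1]=1 prod=4 -> [38 1 1]
Step 12: demand=3,sold=1 ship[1->2]=1 ship[0->1]=1 prod=4 -> [41 1 1]
First stockout at step 8

8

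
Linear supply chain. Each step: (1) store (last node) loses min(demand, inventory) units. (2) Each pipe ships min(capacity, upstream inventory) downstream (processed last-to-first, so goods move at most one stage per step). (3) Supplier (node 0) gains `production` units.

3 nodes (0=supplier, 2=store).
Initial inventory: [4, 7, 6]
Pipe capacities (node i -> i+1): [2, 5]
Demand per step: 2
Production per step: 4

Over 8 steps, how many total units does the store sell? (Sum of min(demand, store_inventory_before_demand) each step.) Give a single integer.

Step 1: sold=2 (running total=2) -> [6 4 9]
Step 2: sold=2 (running total=4) -> [8 2 11]
Step 3: sold=2 (running total=6) -> [10 2 11]
Step 4: sold=2 (running total=8) -> [12 2 11]
Step 5: sold=2 (running total=10) -> [14 2 11]
Step 6: sold=2 (running total=12) -> [16 2 11]
Step 7: sold=2 (running total=14) -> [18 2 11]
Step 8: sold=2 (running total=16) -> [20 2 11]

Answer: 16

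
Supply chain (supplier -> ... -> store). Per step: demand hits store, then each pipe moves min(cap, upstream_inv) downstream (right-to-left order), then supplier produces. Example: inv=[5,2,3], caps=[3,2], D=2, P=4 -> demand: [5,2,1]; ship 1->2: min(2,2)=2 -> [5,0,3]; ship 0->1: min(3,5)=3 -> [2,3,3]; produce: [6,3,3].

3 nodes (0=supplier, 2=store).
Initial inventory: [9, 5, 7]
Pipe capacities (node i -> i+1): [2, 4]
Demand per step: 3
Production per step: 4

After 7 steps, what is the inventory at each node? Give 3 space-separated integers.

Step 1: demand=3,sold=3 ship[1->2]=4 ship[0->1]=2 prod=4 -> inv=[11 3 8]
Step 2: demand=3,sold=3 ship[1->2]=3 ship[0->1]=2 prod=4 -> inv=[13 2 8]
Step 3: demand=3,sold=3 ship[1->2]=2 ship[0->1]=2 prod=4 -> inv=[15 2 7]
Step 4: demand=3,sold=3 ship[1->2]=2 ship[0->1]=2 prod=4 -> inv=[17 2 6]
Step 5: demand=3,sold=3 ship[1->2]=2 ship[0->1]=2 prod=4 -> inv=[19 2 5]
Step 6: demand=3,sold=3 ship[1->2]=2 ship[0->1]=2 prod=4 -> inv=[21 2 4]
Step 7: demand=3,sold=3 ship[1->2]=2 ship[0->1]=2 prod=4 -> inv=[23 2 3]

23 2 3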